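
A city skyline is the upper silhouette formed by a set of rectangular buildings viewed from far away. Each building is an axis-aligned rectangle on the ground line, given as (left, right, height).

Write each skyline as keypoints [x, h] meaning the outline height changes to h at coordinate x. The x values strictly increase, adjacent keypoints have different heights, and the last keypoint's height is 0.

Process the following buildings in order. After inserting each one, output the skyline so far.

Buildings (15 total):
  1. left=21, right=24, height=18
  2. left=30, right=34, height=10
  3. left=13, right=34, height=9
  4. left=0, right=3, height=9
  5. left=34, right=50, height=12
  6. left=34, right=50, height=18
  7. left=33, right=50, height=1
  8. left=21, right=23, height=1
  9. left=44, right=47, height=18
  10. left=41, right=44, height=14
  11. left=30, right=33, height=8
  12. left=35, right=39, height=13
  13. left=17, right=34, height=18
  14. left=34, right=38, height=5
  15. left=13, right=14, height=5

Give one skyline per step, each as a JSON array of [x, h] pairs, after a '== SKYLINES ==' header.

== SKYLINES ==
[[21,18],[24,0]]
[[21,18],[24,0],[30,10],[34,0]]
[[13,9],[21,18],[24,9],[30,10],[34,0]]
[[0,9],[3,0],[13,9],[21,18],[24,9],[30,10],[34,0]]
[[0,9],[3,0],[13,9],[21,18],[24,9],[30,10],[34,12],[50,0]]
[[0,9],[3,0],[13,9],[21,18],[24,9],[30,10],[34,18],[50,0]]
[[0,9],[3,0],[13,9],[21,18],[24,9],[30,10],[34,18],[50,0]]
[[0,9],[3,0],[13,9],[21,18],[24,9],[30,10],[34,18],[50,0]]
[[0,9],[3,0],[13,9],[21,18],[24,9],[30,10],[34,18],[50,0]]
[[0,9],[3,0],[13,9],[21,18],[24,9],[30,10],[34,18],[50,0]]
[[0,9],[3,0],[13,9],[21,18],[24,9],[30,10],[34,18],[50,0]]
[[0,9],[3,0],[13,9],[21,18],[24,9],[30,10],[34,18],[50,0]]
[[0,9],[3,0],[13,9],[17,18],[50,0]]
[[0,9],[3,0],[13,9],[17,18],[50,0]]
[[0,9],[3,0],[13,9],[17,18],[50,0]]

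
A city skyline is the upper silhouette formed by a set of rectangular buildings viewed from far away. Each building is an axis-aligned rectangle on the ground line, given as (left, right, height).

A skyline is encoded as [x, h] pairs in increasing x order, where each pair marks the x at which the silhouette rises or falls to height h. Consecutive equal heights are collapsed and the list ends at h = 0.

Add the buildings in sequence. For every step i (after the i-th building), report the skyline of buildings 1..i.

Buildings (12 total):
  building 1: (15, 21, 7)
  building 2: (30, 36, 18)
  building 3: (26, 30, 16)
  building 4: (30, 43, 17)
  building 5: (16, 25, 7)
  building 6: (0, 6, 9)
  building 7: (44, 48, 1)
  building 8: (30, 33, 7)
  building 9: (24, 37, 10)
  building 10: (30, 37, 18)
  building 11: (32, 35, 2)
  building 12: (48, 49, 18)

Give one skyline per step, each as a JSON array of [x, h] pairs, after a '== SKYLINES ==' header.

== SKYLINES ==
[[15,7],[21,0]]
[[15,7],[21,0],[30,18],[36,0]]
[[15,7],[21,0],[26,16],[30,18],[36,0]]
[[15,7],[21,0],[26,16],[30,18],[36,17],[43,0]]
[[15,7],[25,0],[26,16],[30,18],[36,17],[43,0]]
[[0,9],[6,0],[15,7],[25,0],[26,16],[30,18],[36,17],[43,0]]
[[0,9],[6,0],[15,7],[25,0],[26,16],[30,18],[36,17],[43,0],[44,1],[48,0]]
[[0,9],[6,0],[15,7],[25,0],[26,16],[30,18],[36,17],[43,0],[44,1],[48,0]]
[[0,9],[6,0],[15,7],[24,10],[26,16],[30,18],[36,17],[43,0],[44,1],[48,0]]
[[0,9],[6,0],[15,7],[24,10],[26,16],[30,18],[37,17],[43,0],[44,1],[48,0]]
[[0,9],[6,0],[15,7],[24,10],[26,16],[30,18],[37,17],[43,0],[44,1],[48,0]]
[[0,9],[6,0],[15,7],[24,10],[26,16],[30,18],[37,17],[43,0],[44,1],[48,18],[49,0]]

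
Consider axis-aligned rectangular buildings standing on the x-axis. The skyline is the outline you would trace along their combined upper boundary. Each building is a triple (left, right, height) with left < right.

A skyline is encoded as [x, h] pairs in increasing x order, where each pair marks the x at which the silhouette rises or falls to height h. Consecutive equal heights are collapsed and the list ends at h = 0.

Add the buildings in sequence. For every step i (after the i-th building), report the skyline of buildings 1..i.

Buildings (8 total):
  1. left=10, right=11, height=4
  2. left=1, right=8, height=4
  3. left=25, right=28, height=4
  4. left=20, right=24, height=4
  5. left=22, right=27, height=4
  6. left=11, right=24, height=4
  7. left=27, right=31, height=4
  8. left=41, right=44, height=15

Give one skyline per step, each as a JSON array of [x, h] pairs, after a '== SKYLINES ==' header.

== SKYLINES ==
[[10,4],[11,0]]
[[1,4],[8,0],[10,4],[11,0]]
[[1,4],[8,0],[10,4],[11,0],[25,4],[28,0]]
[[1,4],[8,0],[10,4],[11,0],[20,4],[24,0],[25,4],[28,0]]
[[1,4],[8,0],[10,4],[11,0],[20,4],[28,0]]
[[1,4],[8,0],[10,4],[28,0]]
[[1,4],[8,0],[10,4],[31,0]]
[[1,4],[8,0],[10,4],[31,0],[41,15],[44,0]]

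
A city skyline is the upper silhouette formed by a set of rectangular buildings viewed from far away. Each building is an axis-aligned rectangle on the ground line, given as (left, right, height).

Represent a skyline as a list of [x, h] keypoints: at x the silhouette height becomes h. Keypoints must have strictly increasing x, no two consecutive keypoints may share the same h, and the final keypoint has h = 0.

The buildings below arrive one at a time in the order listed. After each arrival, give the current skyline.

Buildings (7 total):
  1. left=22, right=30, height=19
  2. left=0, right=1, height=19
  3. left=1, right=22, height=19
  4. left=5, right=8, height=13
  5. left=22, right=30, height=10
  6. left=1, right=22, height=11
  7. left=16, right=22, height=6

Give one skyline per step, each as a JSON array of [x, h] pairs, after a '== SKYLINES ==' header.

== SKYLINES ==
[[22,19],[30,0]]
[[0,19],[1,0],[22,19],[30,0]]
[[0,19],[30,0]]
[[0,19],[30,0]]
[[0,19],[30,0]]
[[0,19],[30,0]]
[[0,19],[30,0]]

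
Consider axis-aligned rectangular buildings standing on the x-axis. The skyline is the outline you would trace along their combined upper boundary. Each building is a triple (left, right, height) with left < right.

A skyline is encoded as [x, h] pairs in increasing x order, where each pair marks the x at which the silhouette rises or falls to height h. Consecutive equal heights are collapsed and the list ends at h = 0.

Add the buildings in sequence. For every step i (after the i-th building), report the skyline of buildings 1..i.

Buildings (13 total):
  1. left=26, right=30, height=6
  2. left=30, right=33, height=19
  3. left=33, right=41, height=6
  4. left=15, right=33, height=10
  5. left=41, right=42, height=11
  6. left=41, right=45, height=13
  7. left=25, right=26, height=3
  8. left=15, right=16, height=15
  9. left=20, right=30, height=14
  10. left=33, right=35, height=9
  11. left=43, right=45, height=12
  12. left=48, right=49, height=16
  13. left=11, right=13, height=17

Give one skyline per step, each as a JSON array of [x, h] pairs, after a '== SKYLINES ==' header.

== SKYLINES ==
[[26,6],[30,0]]
[[26,6],[30,19],[33,0]]
[[26,6],[30,19],[33,6],[41,0]]
[[15,10],[30,19],[33,6],[41,0]]
[[15,10],[30,19],[33,6],[41,11],[42,0]]
[[15,10],[30,19],[33,6],[41,13],[45,0]]
[[15,10],[30,19],[33,6],[41,13],[45,0]]
[[15,15],[16,10],[30,19],[33,6],[41,13],[45,0]]
[[15,15],[16,10],[20,14],[30,19],[33,6],[41,13],[45,0]]
[[15,15],[16,10],[20,14],[30,19],[33,9],[35,6],[41,13],[45,0]]
[[15,15],[16,10],[20,14],[30,19],[33,9],[35,6],[41,13],[45,0]]
[[15,15],[16,10],[20,14],[30,19],[33,9],[35,6],[41,13],[45,0],[48,16],[49,0]]
[[11,17],[13,0],[15,15],[16,10],[20,14],[30,19],[33,9],[35,6],[41,13],[45,0],[48,16],[49,0]]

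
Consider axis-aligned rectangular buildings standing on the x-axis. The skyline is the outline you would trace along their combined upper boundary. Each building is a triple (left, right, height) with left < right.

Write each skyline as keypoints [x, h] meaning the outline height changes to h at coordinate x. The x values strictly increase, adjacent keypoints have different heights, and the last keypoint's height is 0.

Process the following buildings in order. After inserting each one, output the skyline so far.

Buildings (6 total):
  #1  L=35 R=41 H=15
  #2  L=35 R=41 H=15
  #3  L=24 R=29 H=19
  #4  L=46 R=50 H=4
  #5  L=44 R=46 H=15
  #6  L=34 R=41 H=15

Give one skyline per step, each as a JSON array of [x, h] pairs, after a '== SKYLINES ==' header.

== SKYLINES ==
[[35,15],[41,0]]
[[35,15],[41,0]]
[[24,19],[29,0],[35,15],[41,0]]
[[24,19],[29,0],[35,15],[41,0],[46,4],[50,0]]
[[24,19],[29,0],[35,15],[41,0],[44,15],[46,4],[50,0]]
[[24,19],[29,0],[34,15],[41,0],[44,15],[46,4],[50,0]]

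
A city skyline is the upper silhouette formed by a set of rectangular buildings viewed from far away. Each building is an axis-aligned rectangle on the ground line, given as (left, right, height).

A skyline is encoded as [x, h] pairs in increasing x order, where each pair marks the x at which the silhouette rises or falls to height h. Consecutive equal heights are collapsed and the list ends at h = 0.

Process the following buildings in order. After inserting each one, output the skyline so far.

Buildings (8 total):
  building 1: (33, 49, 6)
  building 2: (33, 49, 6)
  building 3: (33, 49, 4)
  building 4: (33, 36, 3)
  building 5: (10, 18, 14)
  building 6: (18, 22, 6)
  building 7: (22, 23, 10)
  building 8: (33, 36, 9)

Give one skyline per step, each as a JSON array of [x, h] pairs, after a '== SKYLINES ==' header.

== SKYLINES ==
[[33,6],[49,0]]
[[33,6],[49,0]]
[[33,6],[49,0]]
[[33,6],[49,0]]
[[10,14],[18,0],[33,6],[49,0]]
[[10,14],[18,6],[22,0],[33,6],[49,0]]
[[10,14],[18,6],[22,10],[23,0],[33,6],[49,0]]
[[10,14],[18,6],[22,10],[23,0],[33,9],[36,6],[49,0]]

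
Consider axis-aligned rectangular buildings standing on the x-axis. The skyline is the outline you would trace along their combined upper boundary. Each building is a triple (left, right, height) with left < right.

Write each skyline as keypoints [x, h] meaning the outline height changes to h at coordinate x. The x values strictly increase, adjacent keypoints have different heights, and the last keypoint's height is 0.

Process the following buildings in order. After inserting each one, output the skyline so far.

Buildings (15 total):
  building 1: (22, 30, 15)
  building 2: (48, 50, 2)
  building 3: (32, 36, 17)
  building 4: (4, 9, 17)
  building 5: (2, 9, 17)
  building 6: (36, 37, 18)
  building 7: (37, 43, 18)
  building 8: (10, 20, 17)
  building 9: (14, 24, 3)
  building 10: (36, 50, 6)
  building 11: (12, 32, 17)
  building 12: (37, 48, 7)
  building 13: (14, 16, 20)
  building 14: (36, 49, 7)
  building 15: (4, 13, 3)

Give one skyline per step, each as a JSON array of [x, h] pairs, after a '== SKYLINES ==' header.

== SKYLINES ==
[[22,15],[30,0]]
[[22,15],[30,0],[48,2],[50,0]]
[[22,15],[30,0],[32,17],[36,0],[48,2],[50,0]]
[[4,17],[9,0],[22,15],[30,0],[32,17],[36,0],[48,2],[50,0]]
[[2,17],[9,0],[22,15],[30,0],[32,17],[36,0],[48,2],[50,0]]
[[2,17],[9,0],[22,15],[30,0],[32,17],[36,18],[37,0],[48,2],[50,0]]
[[2,17],[9,0],[22,15],[30,0],[32,17],[36,18],[43,0],[48,2],[50,0]]
[[2,17],[9,0],[10,17],[20,0],[22,15],[30,0],[32,17],[36,18],[43,0],[48,2],[50,0]]
[[2,17],[9,0],[10,17],[20,3],[22,15],[30,0],[32,17],[36,18],[43,0],[48,2],[50,0]]
[[2,17],[9,0],[10,17],[20,3],[22,15],[30,0],[32,17],[36,18],[43,6],[50,0]]
[[2,17],[9,0],[10,17],[36,18],[43,6],[50,0]]
[[2,17],[9,0],[10,17],[36,18],[43,7],[48,6],[50,0]]
[[2,17],[9,0],[10,17],[14,20],[16,17],[36,18],[43,7],[48,6],[50,0]]
[[2,17],[9,0],[10,17],[14,20],[16,17],[36,18],[43,7],[49,6],[50,0]]
[[2,17],[9,3],[10,17],[14,20],[16,17],[36,18],[43,7],[49,6],[50,0]]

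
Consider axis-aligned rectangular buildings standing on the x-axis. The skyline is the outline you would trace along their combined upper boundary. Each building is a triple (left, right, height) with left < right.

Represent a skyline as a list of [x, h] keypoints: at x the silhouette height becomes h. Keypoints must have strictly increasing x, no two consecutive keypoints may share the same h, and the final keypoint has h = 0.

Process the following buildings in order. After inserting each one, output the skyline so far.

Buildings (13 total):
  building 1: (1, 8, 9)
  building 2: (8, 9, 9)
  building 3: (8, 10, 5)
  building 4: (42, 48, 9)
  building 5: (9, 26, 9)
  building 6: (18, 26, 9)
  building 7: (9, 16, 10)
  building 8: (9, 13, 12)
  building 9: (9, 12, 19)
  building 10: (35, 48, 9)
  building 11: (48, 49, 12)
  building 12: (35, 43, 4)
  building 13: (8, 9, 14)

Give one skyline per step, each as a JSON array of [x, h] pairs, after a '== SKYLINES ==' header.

== SKYLINES ==
[[1,9],[8,0]]
[[1,9],[9,0]]
[[1,9],[9,5],[10,0]]
[[1,9],[9,5],[10,0],[42,9],[48,0]]
[[1,9],[26,0],[42,9],[48,0]]
[[1,9],[26,0],[42,9],[48,0]]
[[1,9],[9,10],[16,9],[26,0],[42,9],[48,0]]
[[1,9],[9,12],[13,10],[16,9],[26,0],[42,9],[48,0]]
[[1,9],[9,19],[12,12],[13,10],[16,9],[26,0],[42,9],[48,0]]
[[1,9],[9,19],[12,12],[13,10],[16,9],[26,0],[35,9],[48,0]]
[[1,9],[9,19],[12,12],[13,10],[16,9],[26,0],[35,9],[48,12],[49,0]]
[[1,9],[9,19],[12,12],[13,10],[16,9],[26,0],[35,9],[48,12],[49,0]]
[[1,9],[8,14],[9,19],[12,12],[13,10],[16,9],[26,0],[35,9],[48,12],[49,0]]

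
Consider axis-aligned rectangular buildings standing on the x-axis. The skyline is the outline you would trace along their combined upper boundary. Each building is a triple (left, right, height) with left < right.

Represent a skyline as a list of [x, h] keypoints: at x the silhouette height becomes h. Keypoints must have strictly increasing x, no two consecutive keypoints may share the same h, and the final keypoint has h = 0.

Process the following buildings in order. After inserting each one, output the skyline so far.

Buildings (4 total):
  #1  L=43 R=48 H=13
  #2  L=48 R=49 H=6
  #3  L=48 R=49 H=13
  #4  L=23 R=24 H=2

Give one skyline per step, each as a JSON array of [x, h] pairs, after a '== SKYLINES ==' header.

== SKYLINES ==
[[43,13],[48,0]]
[[43,13],[48,6],[49,0]]
[[43,13],[49,0]]
[[23,2],[24,0],[43,13],[49,0]]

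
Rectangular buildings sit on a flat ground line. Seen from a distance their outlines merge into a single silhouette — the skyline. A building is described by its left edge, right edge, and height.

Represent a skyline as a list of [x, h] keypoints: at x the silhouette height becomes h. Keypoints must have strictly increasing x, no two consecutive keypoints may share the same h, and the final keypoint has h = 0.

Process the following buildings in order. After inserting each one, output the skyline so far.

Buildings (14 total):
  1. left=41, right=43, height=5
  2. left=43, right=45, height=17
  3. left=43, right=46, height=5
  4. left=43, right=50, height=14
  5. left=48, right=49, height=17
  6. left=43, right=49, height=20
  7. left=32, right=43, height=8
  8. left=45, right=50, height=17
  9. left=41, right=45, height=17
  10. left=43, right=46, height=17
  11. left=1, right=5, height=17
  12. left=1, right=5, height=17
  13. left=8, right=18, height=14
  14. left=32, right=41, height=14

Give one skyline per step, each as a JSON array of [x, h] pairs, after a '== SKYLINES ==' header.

== SKYLINES ==
[[41,5],[43,0]]
[[41,5],[43,17],[45,0]]
[[41,5],[43,17],[45,5],[46,0]]
[[41,5],[43,17],[45,14],[50,0]]
[[41,5],[43,17],[45,14],[48,17],[49,14],[50,0]]
[[41,5],[43,20],[49,14],[50,0]]
[[32,8],[43,20],[49,14],[50,0]]
[[32,8],[43,20],[49,17],[50,0]]
[[32,8],[41,17],[43,20],[49,17],[50,0]]
[[32,8],[41,17],[43,20],[49,17],[50,0]]
[[1,17],[5,0],[32,8],[41,17],[43,20],[49,17],[50,0]]
[[1,17],[5,0],[32,8],[41,17],[43,20],[49,17],[50,0]]
[[1,17],[5,0],[8,14],[18,0],[32,8],[41,17],[43,20],[49,17],[50,0]]
[[1,17],[5,0],[8,14],[18,0],[32,14],[41,17],[43,20],[49,17],[50,0]]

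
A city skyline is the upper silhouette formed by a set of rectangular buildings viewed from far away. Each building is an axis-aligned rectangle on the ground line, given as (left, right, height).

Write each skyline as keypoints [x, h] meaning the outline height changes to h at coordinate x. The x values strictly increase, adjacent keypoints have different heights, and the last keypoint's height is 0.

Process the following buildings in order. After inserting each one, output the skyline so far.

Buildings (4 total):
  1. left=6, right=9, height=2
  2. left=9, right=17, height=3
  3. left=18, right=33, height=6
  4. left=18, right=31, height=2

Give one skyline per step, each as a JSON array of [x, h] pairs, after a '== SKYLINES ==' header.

== SKYLINES ==
[[6,2],[9,0]]
[[6,2],[9,3],[17,0]]
[[6,2],[9,3],[17,0],[18,6],[33,0]]
[[6,2],[9,3],[17,0],[18,6],[33,0]]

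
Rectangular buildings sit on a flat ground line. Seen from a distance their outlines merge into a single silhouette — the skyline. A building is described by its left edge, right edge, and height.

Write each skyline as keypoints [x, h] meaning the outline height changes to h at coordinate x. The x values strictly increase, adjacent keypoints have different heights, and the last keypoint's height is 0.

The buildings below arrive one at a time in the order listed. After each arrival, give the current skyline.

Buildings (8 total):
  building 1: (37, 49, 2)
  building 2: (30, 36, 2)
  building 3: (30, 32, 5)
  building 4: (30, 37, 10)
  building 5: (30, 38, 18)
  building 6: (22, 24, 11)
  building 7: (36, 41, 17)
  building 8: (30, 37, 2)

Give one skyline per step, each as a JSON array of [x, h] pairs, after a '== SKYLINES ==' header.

== SKYLINES ==
[[37,2],[49,0]]
[[30,2],[36,0],[37,2],[49,0]]
[[30,5],[32,2],[36,0],[37,2],[49,0]]
[[30,10],[37,2],[49,0]]
[[30,18],[38,2],[49,0]]
[[22,11],[24,0],[30,18],[38,2],[49,0]]
[[22,11],[24,0],[30,18],[38,17],[41,2],[49,0]]
[[22,11],[24,0],[30,18],[38,17],[41,2],[49,0]]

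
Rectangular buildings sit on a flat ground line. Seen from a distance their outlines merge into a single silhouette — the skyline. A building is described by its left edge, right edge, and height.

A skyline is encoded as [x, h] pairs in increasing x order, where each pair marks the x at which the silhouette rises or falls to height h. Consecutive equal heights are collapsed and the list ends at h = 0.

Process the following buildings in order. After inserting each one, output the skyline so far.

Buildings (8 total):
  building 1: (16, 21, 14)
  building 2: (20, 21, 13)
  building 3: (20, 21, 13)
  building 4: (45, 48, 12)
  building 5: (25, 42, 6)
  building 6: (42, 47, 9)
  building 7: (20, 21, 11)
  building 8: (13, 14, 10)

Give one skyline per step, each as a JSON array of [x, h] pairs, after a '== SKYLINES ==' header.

== SKYLINES ==
[[16,14],[21,0]]
[[16,14],[21,0]]
[[16,14],[21,0]]
[[16,14],[21,0],[45,12],[48,0]]
[[16,14],[21,0],[25,6],[42,0],[45,12],[48,0]]
[[16,14],[21,0],[25,6],[42,9],[45,12],[48,0]]
[[16,14],[21,0],[25,6],[42,9],[45,12],[48,0]]
[[13,10],[14,0],[16,14],[21,0],[25,6],[42,9],[45,12],[48,0]]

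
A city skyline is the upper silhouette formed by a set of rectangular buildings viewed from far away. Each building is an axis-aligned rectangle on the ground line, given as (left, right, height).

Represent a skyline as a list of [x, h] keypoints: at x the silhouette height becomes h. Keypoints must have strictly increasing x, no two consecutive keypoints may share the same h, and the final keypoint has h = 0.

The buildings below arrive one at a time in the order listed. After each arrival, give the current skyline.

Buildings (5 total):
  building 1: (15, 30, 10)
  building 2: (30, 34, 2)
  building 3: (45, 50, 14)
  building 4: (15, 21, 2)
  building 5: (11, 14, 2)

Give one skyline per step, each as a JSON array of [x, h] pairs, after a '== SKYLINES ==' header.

== SKYLINES ==
[[15,10],[30,0]]
[[15,10],[30,2],[34,0]]
[[15,10],[30,2],[34,0],[45,14],[50,0]]
[[15,10],[30,2],[34,0],[45,14],[50,0]]
[[11,2],[14,0],[15,10],[30,2],[34,0],[45,14],[50,0]]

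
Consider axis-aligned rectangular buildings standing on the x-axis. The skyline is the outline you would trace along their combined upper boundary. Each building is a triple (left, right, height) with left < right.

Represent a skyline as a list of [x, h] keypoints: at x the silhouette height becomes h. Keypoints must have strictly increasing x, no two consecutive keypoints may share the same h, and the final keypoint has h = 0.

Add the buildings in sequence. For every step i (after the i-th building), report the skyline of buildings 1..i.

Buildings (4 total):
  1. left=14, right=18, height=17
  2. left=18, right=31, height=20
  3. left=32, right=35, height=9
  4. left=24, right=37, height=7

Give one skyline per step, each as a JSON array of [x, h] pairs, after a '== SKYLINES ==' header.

== SKYLINES ==
[[14,17],[18,0]]
[[14,17],[18,20],[31,0]]
[[14,17],[18,20],[31,0],[32,9],[35,0]]
[[14,17],[18,20],[31,7],[32,9],[35,7],[37,0]]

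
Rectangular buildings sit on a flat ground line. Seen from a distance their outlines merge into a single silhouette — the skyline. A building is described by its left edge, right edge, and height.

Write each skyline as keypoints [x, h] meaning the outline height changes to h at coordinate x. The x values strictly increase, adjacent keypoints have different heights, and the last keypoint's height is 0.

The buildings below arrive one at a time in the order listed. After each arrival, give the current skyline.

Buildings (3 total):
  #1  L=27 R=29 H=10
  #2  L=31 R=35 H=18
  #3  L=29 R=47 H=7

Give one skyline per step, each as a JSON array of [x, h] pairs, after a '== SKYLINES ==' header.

== SKYLINES ==
[[27,10],[29,0]]
[[27,10],[29,0],[31,18],[35,0]]
[[27,10],[29,7],[31,18],[35,7],[47,0]]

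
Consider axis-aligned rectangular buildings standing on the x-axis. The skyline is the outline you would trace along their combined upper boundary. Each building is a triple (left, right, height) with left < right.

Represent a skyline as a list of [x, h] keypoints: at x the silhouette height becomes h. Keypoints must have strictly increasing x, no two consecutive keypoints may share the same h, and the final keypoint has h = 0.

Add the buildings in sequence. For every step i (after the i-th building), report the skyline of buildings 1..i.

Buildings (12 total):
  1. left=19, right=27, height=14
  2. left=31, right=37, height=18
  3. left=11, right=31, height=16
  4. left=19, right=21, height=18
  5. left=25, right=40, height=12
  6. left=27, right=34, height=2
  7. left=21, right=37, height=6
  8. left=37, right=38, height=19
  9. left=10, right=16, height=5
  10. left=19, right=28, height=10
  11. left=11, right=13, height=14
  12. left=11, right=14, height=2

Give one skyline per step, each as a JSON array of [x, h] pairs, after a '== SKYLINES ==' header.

== SKYLINES ==
[[19,14],[27,0]]
[[19,14],[27,0],[31,18],[37,0]]
[[11,16],[31,18],[37,0]]
[[11,16],[19,18],[21,16],[31,18],[37,0]]
[[11,16],[19,18],[21,16],[31,18],[37,12],[40,0]]
[[11,16],[19,18],[21,16],[31,18],[37,12],[40,0]]
[[11,16],[19,18],[21,16],[31,18],[37,12],[40,0]]
[[11,16],[19,18],[21,16],[31,18],[37,19],[38,12],[40,0]]
[[10,5],[11,16],[19,18],[21,16],[31,18],[37,19],[38,12],[40,0]]
[[10,5],[11,16],[19,18],[21,16],[31,18],[37,19],[38,12],[40,0]]
[[10,5],[11,16],[19,18],[21,16],[31,18],[37,19],[38,12],[40,0]]
[[10,5],[11,16],[19,18],[21,16],[31,18],[37,19],[38,12],[40,0]]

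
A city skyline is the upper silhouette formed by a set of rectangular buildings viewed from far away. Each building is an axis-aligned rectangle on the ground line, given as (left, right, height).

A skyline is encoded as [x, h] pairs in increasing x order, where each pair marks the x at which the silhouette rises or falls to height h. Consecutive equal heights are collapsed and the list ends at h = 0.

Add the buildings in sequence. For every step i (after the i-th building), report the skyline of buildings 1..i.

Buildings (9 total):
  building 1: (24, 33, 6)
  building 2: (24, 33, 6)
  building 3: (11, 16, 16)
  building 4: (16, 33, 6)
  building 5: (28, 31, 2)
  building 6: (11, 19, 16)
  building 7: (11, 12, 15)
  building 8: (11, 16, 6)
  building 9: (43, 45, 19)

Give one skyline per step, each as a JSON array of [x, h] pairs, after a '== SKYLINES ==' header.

== SKYLINES ==
[[24,6],[33,0]]
[[24,6],[33,0]]
[[11,16],[16,0],[24,6],[33,0]]
[[11,16],[16,6],[33,0]]
[[11,16],[16,6],[33,0]]
[[11,16],[19,6],[33,0]]
[[11,16],[19,6],[33,0]]
[[11,16],[19,6],[33,0]]
[[11,16],[19,6],[33,0],[43,19],[45,0]]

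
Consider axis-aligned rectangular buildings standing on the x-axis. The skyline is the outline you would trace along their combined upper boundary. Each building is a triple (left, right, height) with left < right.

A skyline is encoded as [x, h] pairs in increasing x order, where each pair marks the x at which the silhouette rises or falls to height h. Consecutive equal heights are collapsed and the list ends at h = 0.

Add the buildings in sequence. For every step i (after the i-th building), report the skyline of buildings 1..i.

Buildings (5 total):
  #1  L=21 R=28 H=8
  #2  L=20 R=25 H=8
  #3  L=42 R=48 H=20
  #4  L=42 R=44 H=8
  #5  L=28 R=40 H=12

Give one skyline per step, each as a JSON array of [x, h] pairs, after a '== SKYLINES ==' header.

== SKYLINES ==
[[21,8],[28,0]]
[[20,8],[28,0]]
[[20,8],[28,0],[42,20],[48,0]]
[[20,8],[28,0],[42,20],[48,0]]
[[20,8],[28,12],[40,0],[42,20],[48,0]]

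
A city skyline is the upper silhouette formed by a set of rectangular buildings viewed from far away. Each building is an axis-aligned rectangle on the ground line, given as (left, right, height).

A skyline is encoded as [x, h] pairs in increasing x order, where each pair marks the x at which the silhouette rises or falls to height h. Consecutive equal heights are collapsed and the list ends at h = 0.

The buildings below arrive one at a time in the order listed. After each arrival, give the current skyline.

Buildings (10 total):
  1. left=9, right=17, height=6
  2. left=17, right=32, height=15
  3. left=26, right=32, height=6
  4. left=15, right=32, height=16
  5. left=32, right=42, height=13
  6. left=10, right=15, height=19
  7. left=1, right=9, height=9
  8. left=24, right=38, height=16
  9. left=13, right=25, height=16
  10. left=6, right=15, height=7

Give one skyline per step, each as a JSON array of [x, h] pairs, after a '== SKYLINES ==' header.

== SKYLINES ==
[[9,6],[17,0]]
[[9,6],[17,15],[32,0]]
[[9,6],[17,15],[32,0]]
[[9,6],[15,16],[32,0]]
[[9,6],[15,16],[32,13],[42,0]]
[[9,6],[10,19],[15,16],[32,13],[42,0]]
[[1,9],[9,6],[10,19],[15,16],[32,13],[42,0]]
[[1,9],[9,6],[10,19],[15,16],[38,13],[42,0]]
[[1,9],[9,6],[10,19],[15,16],[38,13],[42,0]]
[[1,9],[9,7],[10,19],[15,16],[38,13],[42,0]]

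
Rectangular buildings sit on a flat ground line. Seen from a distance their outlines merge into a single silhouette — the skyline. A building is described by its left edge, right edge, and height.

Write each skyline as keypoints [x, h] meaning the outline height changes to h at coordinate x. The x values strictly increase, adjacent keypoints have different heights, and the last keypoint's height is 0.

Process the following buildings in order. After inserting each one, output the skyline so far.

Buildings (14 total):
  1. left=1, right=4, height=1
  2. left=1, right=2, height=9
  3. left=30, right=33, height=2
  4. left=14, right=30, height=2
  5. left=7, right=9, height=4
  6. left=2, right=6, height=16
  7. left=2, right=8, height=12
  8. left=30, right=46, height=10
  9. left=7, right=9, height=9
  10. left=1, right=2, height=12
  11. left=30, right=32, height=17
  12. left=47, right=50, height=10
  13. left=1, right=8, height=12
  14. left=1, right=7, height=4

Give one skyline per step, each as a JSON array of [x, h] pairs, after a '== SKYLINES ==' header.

== SKYLINES ==
[[1,1],[4,0]]
[[1,9],[2,1],[4,0]]
[[1,9],[2,1],[4,0],[30,2],[33,0]]
[[1,9],[2,1],[4,0],[14,2],[33,0]]
[[1,9],[2,1],[4,0],[7,4],[9,0],[14,2],[33,0]]
[[1,9],[2,16],[6,0],[7,4],[9,0],[14,2],[33,0]]
[[1,9],[2,16],[6,12],[8,4],[9,0],[14,2],[33,0]]
[[1,9],[2,16],[6,12],[8,4],[9,0],[14,2],[30,10],[46,0]]
[[1,9],[2,16],[6,12],[8,9],[9,0],[14,2],[30,10],[46,0]]
[[1,12],[2,16],[6,12],[8,9],[9,0],[14,2],[30,10],[46,0]]
[[1,12],[2,16],[6,12],[8,9],[9,0],[14,2],[30,17],[32,10],[46,0]]
[[1,12],[2,16],[6,12],[8,9],[9,0],[14,2],[30,17],[32,10],[46,0],[47,10],[50,0]]
[[1,12],[2,16],[6,12],[8,9],[9,0],[14,2],[30,17],[32,10],[46,0],[47,10],[50,0]]
[[1,12],[2,16],[6,12],[8,9],[9,0],[14,2],[30,17],[32,10],[46,0],[47,10],[50,0]]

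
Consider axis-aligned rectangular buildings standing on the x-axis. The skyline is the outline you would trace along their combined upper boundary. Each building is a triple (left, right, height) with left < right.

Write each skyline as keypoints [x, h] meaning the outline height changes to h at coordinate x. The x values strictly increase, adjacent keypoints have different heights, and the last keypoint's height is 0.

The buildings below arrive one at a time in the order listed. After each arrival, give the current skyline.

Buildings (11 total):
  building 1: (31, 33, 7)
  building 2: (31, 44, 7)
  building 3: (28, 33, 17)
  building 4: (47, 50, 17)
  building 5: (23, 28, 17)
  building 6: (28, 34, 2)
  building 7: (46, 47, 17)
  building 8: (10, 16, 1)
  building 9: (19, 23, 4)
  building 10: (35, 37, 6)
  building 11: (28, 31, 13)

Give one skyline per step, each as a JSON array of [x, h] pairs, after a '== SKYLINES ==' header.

== SKYLINES ==
[[31,7],[33,0]]
[[31,7],[44,0]]
[[28,17],[33,7],[44,0]]
[[28,17],[33,7],[44,0],[47,17],[50,0]]
[[23,17],[33,7],[44,0],[47,17],[50,0]]
[[23,17],[33,7],[44,0],[47,17],[50,0]]
[[23,17],[33,7],[44,0],[46,17],[50,0]]
[[10,1],[16,0],[23,17],[33,7],[44,0],[46,17],[50,0]]
[[10,1],[16,0],[19,4],[23,17],[33,7],[44,0],[46,17],[50,0]]
[[10,1],[16,0],[19,4],[23,17],[33,7],[44,0],[46,17],[50,0]]
[[10,1],[16,0],[19,4],[23,17],[33,7],[44,0],[46,17],[50,0]]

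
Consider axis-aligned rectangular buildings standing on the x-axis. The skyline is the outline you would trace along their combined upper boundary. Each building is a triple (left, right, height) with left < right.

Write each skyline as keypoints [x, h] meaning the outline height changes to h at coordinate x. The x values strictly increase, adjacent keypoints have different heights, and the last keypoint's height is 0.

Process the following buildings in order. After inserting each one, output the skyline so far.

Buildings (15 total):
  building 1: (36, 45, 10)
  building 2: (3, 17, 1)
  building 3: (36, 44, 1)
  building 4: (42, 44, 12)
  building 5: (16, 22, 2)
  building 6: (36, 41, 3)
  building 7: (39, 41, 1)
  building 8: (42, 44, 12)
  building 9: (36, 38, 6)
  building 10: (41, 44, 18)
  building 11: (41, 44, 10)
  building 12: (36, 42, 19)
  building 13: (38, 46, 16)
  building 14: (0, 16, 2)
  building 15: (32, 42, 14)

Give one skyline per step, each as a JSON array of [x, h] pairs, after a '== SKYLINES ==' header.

== SKYLINES ==
[[36,10],[45,0]]
[[3,1],[17,0],[36,10],[45,0]]
[[3,1],[17,0],[36,10],[45,0]]
[[3,1],[17,0],[36,10],[42,12],[44,10],[45,0]]
[[3,1],[16,2],[22,0],[36,10],[42,12],[44,10],[45,0]]
[[3,1],[16,2],[22,0],[36,10],[42,12],[44,10],[45,0]]
[[3,1],[16,2],[22,0],[36,10],[42,12],[44,10],[45,0]]
[[3,1],[16,2],[22,0],[36,10],[42,12],[44,10],[45,0]]
[[3,1],[16,2],[22,0],[36,10],[42,12],[44,10],[45,0]]
[[3,1],[16,2],[22,0],[36,10],[41,18],[44,10],[45,0]]
[[3,1],[16,2],[22,0],[36,10],[41,18],[44,10],[45,0]]
[[3,1],[16,2],[22,0],[36,19],[42,18],[44,10],[45,0]]
[[3,1],[16,2],[22,0],[36,19],[42,18],[44,16],[46,0]]
[[0,2],[22,0],[36,19],[42,18],[44,16],[46,0]]
[[0,2],[22,0],[32,14],[36,19],[42,18],[44,16],[46,0]]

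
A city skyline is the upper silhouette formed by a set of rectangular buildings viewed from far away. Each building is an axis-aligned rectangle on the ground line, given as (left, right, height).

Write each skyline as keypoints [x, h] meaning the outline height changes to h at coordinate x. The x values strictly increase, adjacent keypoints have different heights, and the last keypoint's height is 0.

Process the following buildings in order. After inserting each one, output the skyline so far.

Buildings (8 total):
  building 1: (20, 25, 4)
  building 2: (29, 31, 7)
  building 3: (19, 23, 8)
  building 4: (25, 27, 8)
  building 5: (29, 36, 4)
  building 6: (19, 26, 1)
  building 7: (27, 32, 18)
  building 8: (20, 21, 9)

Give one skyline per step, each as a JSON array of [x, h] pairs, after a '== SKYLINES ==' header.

== SKYLINES ==
[[20,4],[25,0]]
[[20,4],[25,0],[29,7],[31,0]]
[[19,8],[23,4],[25,0],[29,7],[31,0]]
[[19,8],[23,4],[25,8],[27,0],[29,7],[31,0]]
[[19,8],[23,4],[25,8],[27,0],[29,7],[31,4],[36,0]]
[[19,8],[23,4],[25,8],[27,0],[29,7],[31,4],[36,0]]
[[19,8],[23,4],[25,8],[27,18],[32,4],[36,0]]
[[19,8],[20,9],[21,8],[23,4],[25,8],[27,18],[32,4],[36,0]]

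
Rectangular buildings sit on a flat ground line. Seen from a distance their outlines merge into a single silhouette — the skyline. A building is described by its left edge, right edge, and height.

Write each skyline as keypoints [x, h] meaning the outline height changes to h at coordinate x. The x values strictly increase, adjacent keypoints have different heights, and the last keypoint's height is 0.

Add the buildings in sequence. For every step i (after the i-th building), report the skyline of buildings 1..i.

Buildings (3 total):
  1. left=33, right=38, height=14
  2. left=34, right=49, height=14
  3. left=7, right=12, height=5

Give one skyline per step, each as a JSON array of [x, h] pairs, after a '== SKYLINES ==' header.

== SKYLINES ==
[[33,14],[38,0]]
[[33,14],[49,0]]
[[7,5],[12,0],[33,14],[49,0]]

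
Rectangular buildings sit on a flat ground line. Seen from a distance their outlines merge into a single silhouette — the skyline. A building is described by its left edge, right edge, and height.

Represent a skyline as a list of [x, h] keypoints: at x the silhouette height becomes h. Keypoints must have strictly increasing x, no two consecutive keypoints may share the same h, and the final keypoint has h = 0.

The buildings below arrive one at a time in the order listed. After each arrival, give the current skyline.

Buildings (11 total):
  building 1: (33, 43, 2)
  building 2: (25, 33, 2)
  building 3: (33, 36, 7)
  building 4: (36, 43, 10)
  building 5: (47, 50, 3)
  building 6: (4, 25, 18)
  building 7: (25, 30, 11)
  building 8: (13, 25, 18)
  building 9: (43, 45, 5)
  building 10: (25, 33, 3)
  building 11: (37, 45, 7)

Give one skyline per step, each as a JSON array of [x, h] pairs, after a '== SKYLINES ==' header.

== SKYLINES ==
[[33,2],[43,0]]
[[25,2],[43,0]]
[[25,2],[33,7],[36,2],[43,0]]
[[25,2],[33,7],[36,10],[43,0]]
[[25,2],[33,7],[36,10],[43,0],[47,3],[50,0]]
[[4,18],[25,2],[33,7],[36,10],[43,0],[47,3],[50,0]]
[[4,18],[25,11],[30,2],[33,7],[36,10],[43,0],[47,3],[50,0]]
[[4,18],[25,11],[30,2],[33,7],[36,10],[43,0],[47,3],[50,0]]
[[4,18],[25,11],[30,2],[33,7],[36,10],[43,5],[45,0],[47,3],[50,0]]
[[4,18],[25,11],[30,3],[33,7],[36,10],[43,5],[45,0],[47,3],[50,0]]
[[4,18],[25,11],[30,3],[33,7],[36,10],[43,7],[45,0],[47,3],[50,0]]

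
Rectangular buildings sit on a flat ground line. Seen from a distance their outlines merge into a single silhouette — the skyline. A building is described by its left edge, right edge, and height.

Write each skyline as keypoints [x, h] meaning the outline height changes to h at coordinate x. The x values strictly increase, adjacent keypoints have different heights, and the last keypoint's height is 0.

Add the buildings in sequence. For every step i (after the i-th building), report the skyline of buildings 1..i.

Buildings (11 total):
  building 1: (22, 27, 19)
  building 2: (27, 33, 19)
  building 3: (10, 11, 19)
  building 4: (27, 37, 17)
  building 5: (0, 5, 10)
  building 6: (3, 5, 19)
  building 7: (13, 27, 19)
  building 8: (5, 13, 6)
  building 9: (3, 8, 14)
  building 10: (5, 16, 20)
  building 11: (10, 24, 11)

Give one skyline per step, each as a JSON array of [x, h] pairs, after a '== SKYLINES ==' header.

== SKYLINES ==
[[22,19],[27,0]]
[[22,19],[33,0]]
[[10,19],[11,0],[22,19],[33,0]]
[[10,19],[11,0],[22,19],[33,17],[37,0]]
[[0,10],[5,0],[10,19],[11,0],[22,19],[33,17],[37,0]]
[[0,10],[3,19],[5,0],[10,19],[11,0],[22,19],[33,17],[37,0]]
[[0,10],[3,19],[5,0],[10,19],[11,0],[13,19],[33,17],[37,0]]
[[0,10],[3,19],[5,6],[10,19],[11,6],[13,19],[33,17],[37,0]]
[[0,10],[3,19],[5,14],[8,6],[10,19],[11,6],[13,19],[33,17],[37,0]]
[[0,10],[3,19],[5,20],[16,19],[33,17],[37,0]]
[[0,10],[3,19],[5,20],[16,19],[33,17],[37,0]]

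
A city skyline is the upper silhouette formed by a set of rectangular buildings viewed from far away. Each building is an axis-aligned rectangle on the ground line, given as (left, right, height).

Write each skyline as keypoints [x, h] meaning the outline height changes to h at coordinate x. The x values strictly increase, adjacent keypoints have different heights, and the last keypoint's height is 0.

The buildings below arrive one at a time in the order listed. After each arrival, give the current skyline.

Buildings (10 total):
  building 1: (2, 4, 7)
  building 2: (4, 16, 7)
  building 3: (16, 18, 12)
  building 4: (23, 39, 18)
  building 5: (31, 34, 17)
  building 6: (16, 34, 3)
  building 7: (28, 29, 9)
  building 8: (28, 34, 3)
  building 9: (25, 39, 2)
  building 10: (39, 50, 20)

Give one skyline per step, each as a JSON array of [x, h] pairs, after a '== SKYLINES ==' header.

== SKYLINES ==
[[2,7],[4,0]]
[[2,7],[16,0]]
[[2,7],[16,12],[18,0]]
[[2,7],[16,12],[18,0],[23,18],[39,0]]
[[2,7],[16,12],[18,0],[23,18],[39,0]]
[[2,7],[16,12],[18,3],[23,18],[39,0]]
[[2,7],[16,12],[18,3],[23,18],[39,0]]
[[2,7],[16,12],[18,3],[23,18],[39,0]]
[[2,7],[16,12],[18,3],[23,18],[39,0]]
[[2,7],[16,12],[18,3],[23,18],[39,20],[50,0]]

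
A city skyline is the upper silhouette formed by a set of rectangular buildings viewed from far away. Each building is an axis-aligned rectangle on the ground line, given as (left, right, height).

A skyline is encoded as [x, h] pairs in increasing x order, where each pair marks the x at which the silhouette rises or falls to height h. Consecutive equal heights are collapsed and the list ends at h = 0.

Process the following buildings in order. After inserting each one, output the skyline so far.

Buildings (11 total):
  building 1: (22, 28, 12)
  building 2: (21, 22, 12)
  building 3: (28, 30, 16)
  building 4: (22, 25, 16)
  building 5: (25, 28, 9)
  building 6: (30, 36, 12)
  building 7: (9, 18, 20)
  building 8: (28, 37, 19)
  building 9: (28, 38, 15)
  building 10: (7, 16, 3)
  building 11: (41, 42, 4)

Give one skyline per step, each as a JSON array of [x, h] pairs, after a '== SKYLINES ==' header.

== SKYLINES ==
[[22,12],[28,0]]
[[21,12],[28,0]]
[[21,12],[28,16],[30,0]]
[[21,12],[22,16],[25,12],[28,16],[30,0]]
[[21,12],[22,16],[25,12],[28,16],[30,0]]
[[21,12],[22,16],[25,12],[28,16],[30,12],[36,0]]
[[9,20],[18,0],[21,12],[22,16],[25,12],[28,16],[30,12],[36,0]]
[[9,20],[18,0],[21,12],[22,16],[25,12],[28,19],[37,0]]
[[9,20],[18,0],[21,12],[22,16],[25,12],[28,19],[37,15],[38,0]]
[[7,3],[9,20],[18,0],[21,12],[22,16],[25,12],[28,19],[37,15],[38,0]]
[[7,3],[9,20],[18,0],[21,12],[22,16],[25,12],[28,19],[37,15],[38,0],[41,4],[42,0]]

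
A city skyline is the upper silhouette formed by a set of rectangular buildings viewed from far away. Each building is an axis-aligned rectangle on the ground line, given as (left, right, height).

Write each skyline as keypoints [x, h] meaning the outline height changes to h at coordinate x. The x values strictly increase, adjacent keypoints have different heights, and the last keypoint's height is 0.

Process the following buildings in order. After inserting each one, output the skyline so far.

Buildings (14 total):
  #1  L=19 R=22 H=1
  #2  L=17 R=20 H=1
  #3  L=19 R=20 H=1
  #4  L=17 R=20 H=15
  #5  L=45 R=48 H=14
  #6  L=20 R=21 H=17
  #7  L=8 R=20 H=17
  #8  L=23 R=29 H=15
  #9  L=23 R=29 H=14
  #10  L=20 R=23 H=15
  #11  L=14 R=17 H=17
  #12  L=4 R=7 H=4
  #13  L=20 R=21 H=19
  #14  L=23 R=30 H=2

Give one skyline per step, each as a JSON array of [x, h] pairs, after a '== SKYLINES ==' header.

== SKYLINES ==
[[19,1],[22,0]]
[[17,1],[22,0]]
[[17,1],[22,0]]
[[17,15],[20,1],[22,0]]
[[17,15],[20,1],[22,0],[45,14],[48,0]]
[[17,15],[20,17],[21,1],[22,0],[45,14],[48,0]]
[[8,17],[21,1],[22,0],[45,14],[48,0]]
[[8,17],[21,1],[22,0],[23,15],[29,0],[45,14],[48,0]]
[[8,17],[21,1],[22,0],[23,15],[29,0],[45,14],[48,0]]
[[8,17],[21,15],[29,0],[45,14],[48,0]]
[[8,17],[21,15],[29,0],[45,14],[48,0]]
[[4,4],[7,0],[8,17],[21,15],[29,0],[45,14],[48,0]]
[[4,4],[7,0],[8,17],[20,19],[21,15],[29,0],[45,14],[48,0]]
[[4,4],[7,0],[8,17],[20,19],[21,15],[29,2],[30,0],[45,14],[48,0]]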